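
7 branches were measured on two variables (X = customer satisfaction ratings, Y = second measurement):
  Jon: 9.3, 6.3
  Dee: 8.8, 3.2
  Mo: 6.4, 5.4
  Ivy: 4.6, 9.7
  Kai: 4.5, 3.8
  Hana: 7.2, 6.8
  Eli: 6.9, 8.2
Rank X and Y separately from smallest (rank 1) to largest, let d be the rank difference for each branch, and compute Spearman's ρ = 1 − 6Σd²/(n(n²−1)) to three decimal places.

Ranks of variable 1: 7, 6, 3, 2, 1, 5, 4
Ranks of variable 2: 4, 1, 3, 7, 2, 5, 6
d = r₁ − r₂: 3, 5, 0, -5, -1, 0, -2
d²: 9, 25, 0, 25, 1, 0, 4; Σd² = 64
ρ = 1 − 6·64/(7·48) = 1 − 384/336 = -0.143

-0.143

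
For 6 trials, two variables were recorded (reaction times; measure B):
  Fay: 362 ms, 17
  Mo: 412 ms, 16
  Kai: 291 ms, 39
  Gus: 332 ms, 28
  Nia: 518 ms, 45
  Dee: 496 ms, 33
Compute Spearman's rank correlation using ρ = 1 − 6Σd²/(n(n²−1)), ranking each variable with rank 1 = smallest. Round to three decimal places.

Ranks of variable 1: 3, 4, 1, 2, 6, 5
Ranks of variable 2: 2, 1, 5, 3, 6, 4
d = r₁ − r₂: 1, 3, -4, -1, 0, 1
d²: 1, 9, 16, 1, 0, 1; Σd² = 28
ρ = 1 − 6·28/(6·35) = 1 − 168/210 = 0.200

0.200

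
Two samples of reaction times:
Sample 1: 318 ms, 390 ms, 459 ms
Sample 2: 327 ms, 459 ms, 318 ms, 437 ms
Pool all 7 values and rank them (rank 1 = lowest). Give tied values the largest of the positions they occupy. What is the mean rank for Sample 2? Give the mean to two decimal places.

Sorted (ascending): 318, 318, 327, 390, 437, 459, 459
The 2 values of 318 occupy positions 1–2 → each gets rank 2.
The 2 values of 459 occupy positions 6–7 → each gets rank 7.
Sample 2 values → pooled ranks: 327→3, 459→7, 318→2, 437→5
Mean rank = (3 + 7 + 2 + 5) / 4 = 4.25

4.25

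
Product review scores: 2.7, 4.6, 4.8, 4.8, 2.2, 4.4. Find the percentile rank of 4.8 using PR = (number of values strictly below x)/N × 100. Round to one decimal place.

N = 6.
Strictly below 4.8: 4. Equal to 4.8: 2.
PR = 4/6 × 100 = 66.7

66.7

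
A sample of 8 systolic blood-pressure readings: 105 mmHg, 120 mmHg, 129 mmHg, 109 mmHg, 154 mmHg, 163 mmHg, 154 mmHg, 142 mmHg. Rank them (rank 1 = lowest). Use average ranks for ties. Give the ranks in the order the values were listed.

1, 3, 4, 2, 6.5, 8, 6.5, 5

Sorted (ascending): 105, 109, 120, 129, 142, 154, 154, 163
The 2 values of 154 occupy positions 6–7 → average rank (6+7)/2 = 6.5.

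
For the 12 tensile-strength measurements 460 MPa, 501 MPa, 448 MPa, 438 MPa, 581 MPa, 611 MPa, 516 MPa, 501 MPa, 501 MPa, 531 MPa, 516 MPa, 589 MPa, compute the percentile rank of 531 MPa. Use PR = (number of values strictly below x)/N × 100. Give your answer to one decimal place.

N = 12.
Strictly below 531: 8. Equal to 531: 1.
PR = 8/12 × 100 = 66.7

66.7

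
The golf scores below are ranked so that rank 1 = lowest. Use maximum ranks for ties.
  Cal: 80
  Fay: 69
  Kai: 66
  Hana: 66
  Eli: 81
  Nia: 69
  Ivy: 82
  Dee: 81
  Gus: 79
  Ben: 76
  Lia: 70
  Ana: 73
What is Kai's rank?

2

Sorted (ascending): 66, 66, 69, 69, 70, 73, 76, 79, 80, 81, 81, 82
The 2 values of 66 occupy positions 1–2 → each gets rank 2.
The 2 values of 69 occupy positions 3–4 → each gets rank 4.
The 2 values of 81 occupy positions 10–11 → each gets rank 11.
Kai has value 66 → rank 2.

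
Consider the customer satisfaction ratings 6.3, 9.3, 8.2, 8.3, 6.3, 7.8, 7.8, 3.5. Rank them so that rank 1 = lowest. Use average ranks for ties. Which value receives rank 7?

8.3

Sorted (ascending): 3.5, 6.3, 6.3, 7.8, 7.8, 8.2, 8.3, 9.3
The 2 values of 6.3 occupy positions 2–3 → average rank (2+3)/2 = 2.5.
The 2 values of 7.8 occupy positions 4–5 → average rank (4+5)/2 = 4.5.
Rank 7 → value 8.3.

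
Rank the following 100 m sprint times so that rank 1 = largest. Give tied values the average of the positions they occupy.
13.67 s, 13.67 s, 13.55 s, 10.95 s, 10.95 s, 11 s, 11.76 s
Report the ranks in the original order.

1.5, 1.5, 3, 6.5, 6.5, 5, 4

Sorted (descending): 13.67, 13.67, 13.55, 11.76, 11, 10.95, 10.95
The 2 values of 13.67 occupy positions 1–2 → average rank (1+2)/2 = 1.5.
The 2 values of 10.95 occupy positions 6–7 → average rank (6+7)/2 = 6.5.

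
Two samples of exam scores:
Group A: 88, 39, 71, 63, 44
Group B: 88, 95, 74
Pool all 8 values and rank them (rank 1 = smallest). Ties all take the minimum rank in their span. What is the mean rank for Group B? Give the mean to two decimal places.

Sorted (ascending): 39, 44, 63, 71, 74, 88, 88, 95
The 2 values of 88 occupy positions 6–7 → each gets rank 6.
Group B values → pooled ranks: 88→6, 95→8, 74→5
Mean rank = (6 + 8 + 5) / 3 = 6.33

6.33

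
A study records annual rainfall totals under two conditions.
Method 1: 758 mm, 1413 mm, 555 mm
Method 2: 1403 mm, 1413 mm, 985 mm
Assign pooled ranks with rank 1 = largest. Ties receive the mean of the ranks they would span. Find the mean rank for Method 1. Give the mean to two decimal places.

4.17

Sorted (descending): 1413, 1413, 1403, 985, 758, 555
The 2 values of 1413 occupy positions 1–2 → average rank (1+2)/2 = 1.5.
Method 1 values → pooled ranks: 758→5, 1413→1.5, 555→6
Mean rank = (5 + 1.5 + 6) / 3 = 4.17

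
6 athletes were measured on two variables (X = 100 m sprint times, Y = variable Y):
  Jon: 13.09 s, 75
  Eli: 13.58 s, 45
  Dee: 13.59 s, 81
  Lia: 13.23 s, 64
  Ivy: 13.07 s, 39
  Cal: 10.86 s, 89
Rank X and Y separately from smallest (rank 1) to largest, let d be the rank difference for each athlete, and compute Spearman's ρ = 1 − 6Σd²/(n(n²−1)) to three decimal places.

Ranks of variable 1: 3, 5, 6, 4, 2, 1
Ranks of variable 2: 4, 2, 5, 3, 1, 6
d = r₁ − r₂: -1, 3, 1, 1, 1, -5
d²: 1, 9, 1, 1, 1, 25; Σd² = 38
ρ = 1 − 6·38/(6·35) = 1 − 228/210 = -0.086

-0.086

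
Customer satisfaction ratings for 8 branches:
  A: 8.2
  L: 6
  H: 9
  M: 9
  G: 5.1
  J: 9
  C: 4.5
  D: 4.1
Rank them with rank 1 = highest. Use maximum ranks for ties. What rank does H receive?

3

Sorted (descending): 9, 9, 9, 8.2, 6, 5.1, 4.5, 4.1
The 3 values of 9 occupy positions 1–3 → each gets rank 3.
H has value 9 → rank 3.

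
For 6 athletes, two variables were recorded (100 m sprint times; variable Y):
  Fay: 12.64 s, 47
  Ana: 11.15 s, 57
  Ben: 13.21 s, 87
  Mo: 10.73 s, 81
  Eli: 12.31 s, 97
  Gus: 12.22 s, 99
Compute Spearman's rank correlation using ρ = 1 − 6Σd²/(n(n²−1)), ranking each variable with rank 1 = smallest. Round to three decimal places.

0.029

Ranks of variable 1: 5, 2, 6, 1, 4, 3
Ranks of variable 2: 1, 2, 4, 3, 5, 6
d = r₁ − r₂: 4, 0, 2, -2, -1, -3
d²: 16, 0, 4, 4, 1, 9; Σd² = 34
ρ = 1 − 6·34/(6·35) = 1 − 204/210 = 0.029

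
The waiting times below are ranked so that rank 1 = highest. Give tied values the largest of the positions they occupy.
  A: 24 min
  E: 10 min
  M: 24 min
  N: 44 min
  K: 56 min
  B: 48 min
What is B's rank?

2

Sorted (descending): 56, 48, 44, 24, 24, 10
The 2 values of 24 occupy positions 4–5 → each gets rank 5.
B has value 48 min → rank 2.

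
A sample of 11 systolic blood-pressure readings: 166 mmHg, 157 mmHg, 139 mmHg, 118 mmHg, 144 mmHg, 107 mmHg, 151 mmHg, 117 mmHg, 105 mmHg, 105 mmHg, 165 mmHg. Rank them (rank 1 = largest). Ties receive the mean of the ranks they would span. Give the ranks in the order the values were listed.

1, 3, 6, 7, 5, 9, 4, 8, 10.5, 10.5, 2

Sorted (descending): 166, 165, 157, 151, 144, 139, 118, 117, 107, 105, 105
The 2 values of 105 occupy positions 10–11 → average rank (10+11)/2 = 10.5.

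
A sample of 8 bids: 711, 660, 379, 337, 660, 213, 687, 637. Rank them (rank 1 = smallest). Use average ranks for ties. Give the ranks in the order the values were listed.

Sorted (ascending): 213, 337, 379, 637, 660, 660, 687, 711
The 2 values of 660 occupy positions 5–6 → average rank (5+6)/2 = 5.5.

8, 5.5, 3, 2, 5.5, 1, 7, 4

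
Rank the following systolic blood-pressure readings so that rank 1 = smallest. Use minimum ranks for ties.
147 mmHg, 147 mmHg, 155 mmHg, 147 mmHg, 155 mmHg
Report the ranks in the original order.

1, 1, 4, 1, 4

Sorted (ascending): 147, 147, 147, 155, 155
The 3 values of 147 occupy positions 1–3 → each gets rank 1.
The 2 values of 155 occupy positions 4–5 → each gets rank 4.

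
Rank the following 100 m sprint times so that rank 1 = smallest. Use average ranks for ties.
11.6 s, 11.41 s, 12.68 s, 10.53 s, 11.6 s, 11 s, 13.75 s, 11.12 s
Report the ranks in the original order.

Sorted (ascending): 10.53, 11, 11.12, 11.41, 11.6, 11.6, 12.68, 13.75
The 2 values of 11.6 occupy positions 5–6 → average rank (5+6)/2 = 5.5.

5.5, 4, 7, 1, 5.5, 2, 8, 3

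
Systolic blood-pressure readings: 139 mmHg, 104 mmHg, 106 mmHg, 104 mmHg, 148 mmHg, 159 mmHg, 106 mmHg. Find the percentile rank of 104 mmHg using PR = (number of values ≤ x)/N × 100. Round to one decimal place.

N = 7.
Strictly below 104: 0. Equal to 104: 2.
PR = 2/7 × 100 = 28.6

28.6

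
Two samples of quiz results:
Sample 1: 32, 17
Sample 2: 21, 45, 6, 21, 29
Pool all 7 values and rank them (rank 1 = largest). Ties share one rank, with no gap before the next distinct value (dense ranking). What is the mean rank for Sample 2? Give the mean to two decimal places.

3.60

Sorted (descending): 45, 32, 29, 21, 21, 17, 6
The 2 values of 21 share dense rank 4.
Remaining distinct values take the next consecutive integers.
Sample 2 values → pooled ranks: 21→4, 45→1, 6→6, 21→4, 29→3
Mean rank = (4 + 1 + 6 + 4 + 3) / 5 = 3.60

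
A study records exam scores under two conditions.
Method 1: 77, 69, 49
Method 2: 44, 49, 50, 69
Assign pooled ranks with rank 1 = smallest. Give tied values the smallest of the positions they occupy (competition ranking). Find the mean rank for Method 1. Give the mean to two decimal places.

Sorted (ascending): 44, 49, 49, 50, 69, 69, 77
The 2 values of 49 occupy positions 2–3 → each gets rank 2.
The 2 values of 69 occupy positions 5–6 → each gets rank 5.
Method 1 values → pooled ranks: 77→7, 69→5, 49→2
Mean rank = (7 + 5 + 2) / 3 = 4.67

4.67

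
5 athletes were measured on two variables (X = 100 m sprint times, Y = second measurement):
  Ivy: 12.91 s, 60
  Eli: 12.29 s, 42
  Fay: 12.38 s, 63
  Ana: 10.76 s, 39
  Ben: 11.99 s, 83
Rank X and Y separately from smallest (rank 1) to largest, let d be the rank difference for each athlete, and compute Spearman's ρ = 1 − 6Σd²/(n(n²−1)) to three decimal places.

0.300

Ranks of variable 1: 5, 3, 4, 1, 2
Ranks of variable 2: 3, 2, 4, 1, 5
d = r₁ − r₂: 2, 1, 0, 0, -3
d²: 4, 1, 0, 0, 9; Σd² = 14
ρ = 1 − 6·14/(5·24) = 1 − 84/120 = 0.300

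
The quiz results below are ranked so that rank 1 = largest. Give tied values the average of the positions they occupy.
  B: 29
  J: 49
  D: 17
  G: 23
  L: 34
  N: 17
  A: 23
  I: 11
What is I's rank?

Sorted (descending): 49, 34, 29, 23, 23, 17, 17, 11
The 2 values of 23 occupy positions 4–5 → average rank (4+5)/2 = 4.5.
The 2 values of 17 occupy positions 6–7 → average rank (6+7)/2 = 6.5.
I has value 11 → rank 8.

8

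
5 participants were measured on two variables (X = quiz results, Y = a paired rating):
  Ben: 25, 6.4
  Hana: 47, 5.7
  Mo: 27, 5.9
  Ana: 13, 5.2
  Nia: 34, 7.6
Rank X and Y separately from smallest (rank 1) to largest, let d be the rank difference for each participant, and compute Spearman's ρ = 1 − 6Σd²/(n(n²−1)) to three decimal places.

Ranks of variable 1: 2, 5, 3, 1, 4
Ranks of variable 2: 4, 2, 3, 1, 5
d = r₁ − r₂: -2, 3, 0, 0, -1
d²: 4, 9, 0, 0, 1; Σd² = 14
ρ = 1 − 6·14/(5·24) = 1 − 84/120 = 0.300

0.300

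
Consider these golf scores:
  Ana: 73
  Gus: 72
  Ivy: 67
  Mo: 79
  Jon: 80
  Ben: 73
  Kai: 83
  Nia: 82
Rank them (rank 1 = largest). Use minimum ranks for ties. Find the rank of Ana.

Sorted (descending): 83, 82, 80, 79, 73, 73, 72, 67
The 2 values of 73 occupy positions 5–6 → each gets rank 5.
Ana has value 73 → rank 5.

5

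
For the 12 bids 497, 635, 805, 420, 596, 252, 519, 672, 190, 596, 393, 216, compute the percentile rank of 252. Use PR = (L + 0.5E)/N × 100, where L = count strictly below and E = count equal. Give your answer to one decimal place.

N = 12.
Strictly below 252: 2. Equal to 252: 1.
PR = (2 + 0.5·1)/12 × 100 = 20.8

20.8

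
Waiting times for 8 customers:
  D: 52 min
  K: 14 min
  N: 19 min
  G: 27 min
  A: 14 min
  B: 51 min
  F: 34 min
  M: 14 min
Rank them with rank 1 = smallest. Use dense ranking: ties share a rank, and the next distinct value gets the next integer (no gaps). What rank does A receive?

Sorted (ascending): 14, 14, 14, 19, 27, 34, 51, 52
The 3 values of 14 share dense rank 1.
Remaining distinct values take the next consecutive integers.
A has value 14 min → rank 1.

1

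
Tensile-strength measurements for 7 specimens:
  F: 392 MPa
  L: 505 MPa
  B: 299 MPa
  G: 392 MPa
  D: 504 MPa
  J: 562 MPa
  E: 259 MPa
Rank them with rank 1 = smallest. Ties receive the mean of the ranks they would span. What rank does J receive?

Sorted (ascending): 259, 299, 392, 392, 504, 505, 562
The 2 values of 392 occupy positions 3–4 → average rank (3+4)/2 = 3.5.
J has value 562 MPa → rank 7.

7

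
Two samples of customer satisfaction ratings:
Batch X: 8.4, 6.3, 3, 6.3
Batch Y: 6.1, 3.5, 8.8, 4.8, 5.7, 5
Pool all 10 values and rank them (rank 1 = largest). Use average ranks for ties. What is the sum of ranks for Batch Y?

Sorted (descending): 8.8, 8.4, 6.3, 6.3, 6.1, 5.7, 5, 4.8, 3.5, 3
The 2 values of 6.3 occupy positions 3–4 → average rank (3+4)/2 = 3.5.
Batch Y values → pooled ranks: 6.1→5, 3.5→9, 8.8→1, 4.8→8, 5.7→6, 5→7
Rank sum = 5 + 9 + 1 + 8 + 6 + 7 = 36

36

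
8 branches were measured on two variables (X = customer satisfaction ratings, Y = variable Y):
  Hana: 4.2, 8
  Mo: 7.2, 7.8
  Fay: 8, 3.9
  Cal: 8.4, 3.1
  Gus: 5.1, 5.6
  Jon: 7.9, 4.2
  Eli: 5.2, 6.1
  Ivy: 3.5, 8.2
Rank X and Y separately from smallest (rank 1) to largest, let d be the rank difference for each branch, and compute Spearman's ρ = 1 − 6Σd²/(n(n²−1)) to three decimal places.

Ranks of variable 1: 2, 5, 7, 8, 3, 6, 4, 1
Ranks of variable 2: 7, 6, 2, 1, 4, 3, 5, 8
d = r₁ − r₂: -5, -1, 5, 7, -1, 3, -1, -7
d²: 25, 1, 25, 49, 1, 9, 1, 49; Σd² = 160
ρ = 1 − 6·160/(8·63) = 1 − 960/504 = -0.905

-0.905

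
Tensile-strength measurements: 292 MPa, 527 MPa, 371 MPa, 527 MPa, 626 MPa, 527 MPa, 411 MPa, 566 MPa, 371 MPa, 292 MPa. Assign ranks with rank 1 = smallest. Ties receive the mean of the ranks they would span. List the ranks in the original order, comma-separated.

1.5, 7, 3.5, 7, 10, 7, 5, 9, 3.5, 1.5

Sorted (ascending): 292, 292, 371, 371, 411, 527, 527, 527, 566, 626
The 2 values of 292 occupy positions 1–2 → average rank (1+2)/2 = 1.5.
The 2 values of 371 occupy positions 3–4 → average rank (3+4)/2 = 3.5.
The 3 values of 527 occupy positions 6–8 → average rank 7.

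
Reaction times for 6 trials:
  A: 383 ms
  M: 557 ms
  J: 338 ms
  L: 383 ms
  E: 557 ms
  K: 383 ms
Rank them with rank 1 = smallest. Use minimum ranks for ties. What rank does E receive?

Sorted (ascending): 338, 383, 383, 383, 557, 557
The 3 values of 383 occupy positions 2–4 → each gets rank 2.
The 2 values of 557 occupy positions 5–6 → each gets rank 5.
E has value 557 ms → rank 5.

5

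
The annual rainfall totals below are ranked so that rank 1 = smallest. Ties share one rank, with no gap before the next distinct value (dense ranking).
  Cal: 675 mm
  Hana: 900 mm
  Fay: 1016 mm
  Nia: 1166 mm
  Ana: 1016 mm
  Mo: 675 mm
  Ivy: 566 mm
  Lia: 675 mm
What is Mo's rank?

Sorted (ascending): 566, 675, 675, 675, 900, 1016, 1016, 1166
The 3 values of 675 share dense rank 2.
The 2 values of 1016 share dense rank 4.
Remaining distinct values take the next consecutive integers.
Mo has value 675 mm → rank 2.

2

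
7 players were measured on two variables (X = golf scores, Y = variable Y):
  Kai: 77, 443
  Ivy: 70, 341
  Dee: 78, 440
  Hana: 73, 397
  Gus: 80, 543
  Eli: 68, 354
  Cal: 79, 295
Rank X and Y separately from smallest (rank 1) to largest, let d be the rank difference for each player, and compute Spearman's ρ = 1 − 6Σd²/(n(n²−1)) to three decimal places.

0.393

Ranks of variable 1: 4, 2, 5, 3, 7, 1, 6
Ranks of variable 2: 6, 2, 5, 4, 7, 3, 1
d = r₁ − r₂: -2, 0, 0, -1, 0, -2, 5
d²: 4, 0, 0, 1, 0, 4, 25; Σd² = 34
ρ = 1 − 6·34/(7·48) = 1 − 204/336 = 0.393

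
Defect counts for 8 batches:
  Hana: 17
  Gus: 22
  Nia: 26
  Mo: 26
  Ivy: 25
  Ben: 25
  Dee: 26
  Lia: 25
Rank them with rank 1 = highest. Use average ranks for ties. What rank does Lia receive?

Sorted (descending): 26, 26, 26, 25, 25, 25, 22, 17
The 3 values of 26 occupy positions 1–3 → average rank 2.
The 3 values of 25 occupy positions 4–6 → average rank 5.
Lia has value 25 → rank 5.

5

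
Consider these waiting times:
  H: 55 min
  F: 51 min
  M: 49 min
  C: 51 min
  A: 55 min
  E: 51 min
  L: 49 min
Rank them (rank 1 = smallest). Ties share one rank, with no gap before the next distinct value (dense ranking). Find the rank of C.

Sorted (ascending): 49, 49, 51, 51, 51, 55, 55
The 2 values of 49 share dense rank 1.
The 3 values of 51 share dense rank 2.
The 2 values of 55 share dense rank 3.
C has value 51 min → rank 2.

2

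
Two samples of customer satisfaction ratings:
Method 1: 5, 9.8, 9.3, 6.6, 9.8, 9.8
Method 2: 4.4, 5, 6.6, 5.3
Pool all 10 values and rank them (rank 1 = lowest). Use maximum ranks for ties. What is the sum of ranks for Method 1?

46

Sorted (ascending): 4.4, 5, 5, 5.3, 6.6, 6.6, 9.3, 9.8, 9.8, 9.8
The 2 values of 5 occupy positions 2–3 → each gets rank 3.
The 2 values of 6.6 occupy positions 5–6 → each gets rank 6.
The 3 values of 9.8 occupy positions 8–10 → each gets rank 10.
Method 1 values → pooled ranks: 5→3, 9.8→10, 9.3→7, 6.6→6, 9.8→10, 9.8→10
Rank sum = 3 + 10 + 7 + 6 + 10 + 10 = 46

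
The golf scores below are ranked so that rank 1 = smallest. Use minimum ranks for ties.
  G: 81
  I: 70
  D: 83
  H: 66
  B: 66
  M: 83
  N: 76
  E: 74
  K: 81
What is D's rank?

8

Sorted (ascending): 66, 66, 70, 74, 76, 81, 81, 83, 83
The 2 values of 66 occupy positions 1–2 → each gets rank 1.
The 2 values of 81 occupy positions 6–7 → each gets rank 6.
The 2 values of 83 occupy positions 8–9 → each gets rank 8.
D has value 83 → rank 8.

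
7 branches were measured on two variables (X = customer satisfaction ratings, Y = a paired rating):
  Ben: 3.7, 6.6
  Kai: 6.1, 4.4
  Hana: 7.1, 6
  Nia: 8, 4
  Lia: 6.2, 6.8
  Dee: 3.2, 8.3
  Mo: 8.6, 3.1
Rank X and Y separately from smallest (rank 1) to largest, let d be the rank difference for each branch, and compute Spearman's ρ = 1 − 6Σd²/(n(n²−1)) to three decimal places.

-0.821

Ranks of variable 1: 2, 3, 5, 6, 4, 1, 7
Ranks of variable 2: 5, 3, 4, 2, 6, 7, 1
d = r₁ − r₂: -3, 0, 1, 4, -2, -6, 6
d²: 9, 0, 1, 16, 4, 36, 36; Σd² = 102
ρ = 1 − 6·102/(7·48) = 1 − 612/336 = -0.821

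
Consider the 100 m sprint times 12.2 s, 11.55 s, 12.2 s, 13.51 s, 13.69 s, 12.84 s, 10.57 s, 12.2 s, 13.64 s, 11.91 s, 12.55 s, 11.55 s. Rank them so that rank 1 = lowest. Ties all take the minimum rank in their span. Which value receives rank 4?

11.91

Sorted (ascending): 10.57, 11.55, 11.55, 11.91, 12.2, 12.2, 12.2, 12.55, 12.84, 13.51, 13.64, 13.69
The 2 values of 11.55 occupy positions 2–3 → each gets rank 2.
The 3 values of 12.2 occupy positions 5–7 → each gets rank 5.
Rank 4 → value 11.91.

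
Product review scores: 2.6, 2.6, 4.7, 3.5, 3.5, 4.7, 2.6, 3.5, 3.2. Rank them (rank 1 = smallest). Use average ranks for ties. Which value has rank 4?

3.2

Sorted (ascending): 2.6, 2.6, 2.6, 3.2, 3.5, 3.5, 3.5, 4.7, 4.7
The 3 values of 2.6 occupy positions 1–3 → average rank 2.
The 3 values of 3.5 occupy positions 5–7 → average rank 6.
The 2 values of 4.7 occupy positions 8–9 → average rank (8+9)/2 = 8.5.
Rank 4 → value 3.2.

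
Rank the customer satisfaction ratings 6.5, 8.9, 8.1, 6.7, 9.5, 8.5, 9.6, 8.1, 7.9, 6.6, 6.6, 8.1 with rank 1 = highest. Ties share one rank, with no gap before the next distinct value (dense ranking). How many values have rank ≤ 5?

Sorted (descending): 9.6, 9.5, 8.9, 8.5, 8.1, 8.1, 8.1, 7.9, 6.7, 6.6, 6.6, 6.5
The 3 values of 8.1 share dense rank 5.
The 2 values of 6.6 share dense rank 8.
Remaining distinct values take the next consecutive integers.
Ranks ≤ 5: {1, 2, 3, 4, 5, 5, 5} → 7 values.

7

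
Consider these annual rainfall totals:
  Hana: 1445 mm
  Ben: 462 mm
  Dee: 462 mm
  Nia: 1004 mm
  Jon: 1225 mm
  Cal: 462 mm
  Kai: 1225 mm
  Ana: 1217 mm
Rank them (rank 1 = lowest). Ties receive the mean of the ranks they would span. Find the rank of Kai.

6.5

Sorted (ascending): 462, 462, 462, 1004, 1217, 1225, 1225, 1445
The 3 values of 462 occupy positions 1–3 → average rank 2.
The 2 values of 1225 occupy positions 6–7 → average rank (6+7)/2 = 6.5.
Kai has value 1225 mm → rank 6.5.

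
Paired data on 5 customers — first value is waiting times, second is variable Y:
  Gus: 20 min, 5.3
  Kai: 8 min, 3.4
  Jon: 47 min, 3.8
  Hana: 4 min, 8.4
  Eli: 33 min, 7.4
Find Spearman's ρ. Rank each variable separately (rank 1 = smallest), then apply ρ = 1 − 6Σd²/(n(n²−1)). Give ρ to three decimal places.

-0.300

Ranks of variable 1: 3, 2, 5, 1, 4
Ranks of variable 2: 3, 1, 2, 5, 4
d = r₁ − r₂: 0, 1, 3, -4, 0
d²: 0, 1, 9, 16, 0; Σd² = 26
ρ = 1 − 6·26/(5·24) = 1 − 156/120 = -0.300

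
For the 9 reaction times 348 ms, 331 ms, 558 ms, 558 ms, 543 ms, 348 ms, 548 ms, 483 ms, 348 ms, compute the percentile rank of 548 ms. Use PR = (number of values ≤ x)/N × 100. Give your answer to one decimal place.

N = 9.
Strictly below 548: 6. Equal to 548: 1.
PR = 7/9 × 100 = 77.8

77.8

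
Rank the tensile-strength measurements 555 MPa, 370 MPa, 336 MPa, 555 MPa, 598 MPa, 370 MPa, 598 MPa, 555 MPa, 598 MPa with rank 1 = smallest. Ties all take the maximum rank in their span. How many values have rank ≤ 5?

3

Sorted (ascending): 336, 370, 370, 555, 555, 555, 598, 598, 598
The 2 values of 370 occupy positions 2–3 → each gets rank 3.
The 3 values of 555 occupy positions 4–6 → each gets rank 6.
The 3 values of 598 occupy positions 7–9 → each gets rank 9.
Ranks ≤ 5: {1, 3, 3} → 3 values.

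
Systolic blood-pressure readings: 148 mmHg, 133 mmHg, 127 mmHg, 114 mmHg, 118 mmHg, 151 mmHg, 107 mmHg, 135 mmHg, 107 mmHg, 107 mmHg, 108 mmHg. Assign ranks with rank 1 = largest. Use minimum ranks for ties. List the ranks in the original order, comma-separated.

Sorted (descending): 151, 148, 135, 133, 127, 118, 114, 108, 107, 107, 107
The 3 values of 107 occupy positions 9–11 → each gets rank 9.

2, 4, 5, 7, 6, 1, 9, 3, 9, 9, 8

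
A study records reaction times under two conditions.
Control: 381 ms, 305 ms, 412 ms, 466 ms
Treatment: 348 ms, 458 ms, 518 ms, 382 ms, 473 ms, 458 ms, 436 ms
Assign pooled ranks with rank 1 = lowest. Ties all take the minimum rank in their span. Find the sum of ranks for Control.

Sorted (ascending): 305, 348, 381, 382, 412, 436, 458, 458, 466, 473, 518
The 2 values of 458 occupy positions 7–8 → each gets rank 7.
Control values → pooled ranks: 381→3, 305→1, 412→5, 466→9
Rank sum = 3 + 1 + 5 + 9 = 18

18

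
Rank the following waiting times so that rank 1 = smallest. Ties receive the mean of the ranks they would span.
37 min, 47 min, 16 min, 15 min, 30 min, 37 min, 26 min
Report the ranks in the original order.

5.5, 7, 2, 1, 4, 5.5, 3

Sorted (ascending): 15, 16, 26, 30, 37, 37, 47
The 2 values of 37 occupy positions 5–6 → average rank (5+6)/2 = 5.5.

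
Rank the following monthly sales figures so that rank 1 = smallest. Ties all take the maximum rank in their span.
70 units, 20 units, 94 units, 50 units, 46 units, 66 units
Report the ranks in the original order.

Sorted (ascending): 20, 46, 50, 66, 70, 94
No ties — each value takes its position as its rank.

5, 1, 6, 3, 2, 4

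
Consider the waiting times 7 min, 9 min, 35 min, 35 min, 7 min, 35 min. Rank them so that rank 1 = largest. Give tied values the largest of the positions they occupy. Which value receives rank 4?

Sorted (descending): 35, 35, 35, 9, 7, 7
The 3 values of 35 occupy positions 1–3 → each gets rank 3.
The 2 values of 7 occupy positions 5–6 → each gets rank 6.
Rank 4 → value 9.

9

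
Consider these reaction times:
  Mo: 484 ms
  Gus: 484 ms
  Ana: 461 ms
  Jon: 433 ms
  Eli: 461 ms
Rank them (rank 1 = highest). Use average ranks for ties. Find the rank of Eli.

3.5

Sorted (descending): 484, 484, 461, 461, 433
The 2 values of 484 occupy positions 1–2 → average rank (1+2)/2 = 1.5.
The 2 values of 461 occupy positions 3–4 → average rank (3+4)/2 = 3.5.
Eli has value 461 ms → rank 3.5.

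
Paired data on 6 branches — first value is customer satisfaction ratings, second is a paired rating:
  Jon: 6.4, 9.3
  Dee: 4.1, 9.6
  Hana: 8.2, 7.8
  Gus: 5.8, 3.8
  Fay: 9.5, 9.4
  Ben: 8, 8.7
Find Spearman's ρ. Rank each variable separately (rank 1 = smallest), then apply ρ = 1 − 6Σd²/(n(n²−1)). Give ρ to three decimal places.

Ranks of variable 1: 3, 1, 5, 2, 6, 4
Ranks of variable 2: 4, 6, 2, 1, 5, 3
d = r₁ − r₂: -1, -5, 3, 1, 1, 1
d²: 1, 25, 9, 1, 1, 1; Σd² = 38
ρ = 1 − 6·38/(6·35) = 1 − 228/210 = -0.086

-0.086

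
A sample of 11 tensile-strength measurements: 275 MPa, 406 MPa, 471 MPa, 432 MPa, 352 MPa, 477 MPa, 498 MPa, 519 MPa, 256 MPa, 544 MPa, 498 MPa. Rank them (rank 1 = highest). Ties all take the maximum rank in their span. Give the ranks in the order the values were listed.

10, 8, 6, 7, 9, 5, 4, 2, 11, 1, 4

Sorted (descending): 544, 519, 498, 498, 477, 471, 432, 406, 352, 275, 256
The 2 values of 498 occupy positions 3–4 → each gets rank 4.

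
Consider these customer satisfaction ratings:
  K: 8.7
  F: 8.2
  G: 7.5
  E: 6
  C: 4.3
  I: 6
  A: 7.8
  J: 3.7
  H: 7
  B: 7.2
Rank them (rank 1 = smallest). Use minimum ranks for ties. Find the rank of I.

3

Sorted (ascending): 3.7, 4.3, 6, 6, 7, 7.2, 7.5, 7.8, 8.2, 8.7
The 2 values of 6 occupy positions 3–4 → each gets rank 3.
I has value 6 → rank 3.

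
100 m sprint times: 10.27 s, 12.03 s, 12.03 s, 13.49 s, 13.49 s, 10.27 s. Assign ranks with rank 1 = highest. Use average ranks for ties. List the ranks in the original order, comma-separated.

5.5, 3.5, 3.5, 1.5, 1.5, 5.5

Sorted (descending): 13.49, 13.49, 12.03, 12.03, 10.27, 10.27
The 2 values of 13.49 occupy positions 1–2 → average rank (1+2)/2 = 1.5.
The 2 values of 12.03 occupy positions 3–4 → average rank (3+4)/2 = 3.5.
The 2 values of 10.27 occupy positions 5–6 → average rank (5+6)/2 = 5.5.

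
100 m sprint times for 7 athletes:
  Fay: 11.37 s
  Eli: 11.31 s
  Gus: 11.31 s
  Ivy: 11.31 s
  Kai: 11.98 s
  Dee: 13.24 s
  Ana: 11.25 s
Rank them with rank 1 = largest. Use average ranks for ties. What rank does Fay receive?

Sorted (descending): 13.24, 11.98, 11.37, 11.31, 11.31, 11.31, 11.25
The 3 values of 11.31 occupy positions 4–6 → average rank 5.
Fay has value 11.37 s → rank 3.

3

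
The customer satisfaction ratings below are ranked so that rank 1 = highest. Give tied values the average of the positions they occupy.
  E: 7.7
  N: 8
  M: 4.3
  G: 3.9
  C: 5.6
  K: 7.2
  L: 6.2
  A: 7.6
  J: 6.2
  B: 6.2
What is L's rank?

6

Sorted (descending): 8, 7.7, 7.6, 7.2, 6.2, 6.2, 6.2, 5.6, 4.3, 3.9
The 3 values of 6.2 occupy positions 5–7 → average rank 6.
L has value 6.2 → rank 6.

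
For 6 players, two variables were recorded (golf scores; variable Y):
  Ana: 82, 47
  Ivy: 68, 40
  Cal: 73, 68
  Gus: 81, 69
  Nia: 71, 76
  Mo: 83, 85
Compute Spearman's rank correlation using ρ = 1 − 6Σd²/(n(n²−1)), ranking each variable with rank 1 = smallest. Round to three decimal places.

Ranks of variable 1: 5, 1, 3, 4, 2, 6
Ranks of variable 2: 2, 1, 3, 4, 5, 6
d = r₁ − r₂: 3, 0, 0, 0, -3, 0
d²: 9, 0, 0, 0, 9, 0; Σd² = 18
ρ = 1 − 6·18/(6·35) = 1 − 108/210 = 0.486

0.486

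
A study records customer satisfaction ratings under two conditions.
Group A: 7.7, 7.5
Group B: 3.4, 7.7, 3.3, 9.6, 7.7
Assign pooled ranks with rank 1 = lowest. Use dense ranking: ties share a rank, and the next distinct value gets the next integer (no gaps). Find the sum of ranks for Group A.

Sorted (ascending): 3.3, 3.4, 7.5, 7.7, 7.7, 7.7, 9.6
The 3 values of 7.7 share dense rank 4.
Remaining distinct values take the next consecutive integers.
Group A values → pooled ranks: 7.7→4, 7.5→3
Rank sum = 4 + 3 = 7

7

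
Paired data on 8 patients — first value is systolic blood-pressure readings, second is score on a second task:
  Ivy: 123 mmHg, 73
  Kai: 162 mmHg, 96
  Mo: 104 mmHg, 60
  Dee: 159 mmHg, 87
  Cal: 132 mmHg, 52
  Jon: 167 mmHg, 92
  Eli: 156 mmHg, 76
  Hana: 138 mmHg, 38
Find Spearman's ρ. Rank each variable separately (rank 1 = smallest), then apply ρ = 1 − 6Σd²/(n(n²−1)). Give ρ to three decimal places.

Ranks of variable 1: 2, 7, 1, 6, 3, 8, 5, 4
Ranks of variable 2: 4, 8, 3, 6, 2, 7, 5, 1
d = r₁ − r₂: -2, -1, -2, 0, 1, 1, 0, 3
d²: 4, 1, 4, 0, 1, 1, 0, 9; Σd² = 20
ρ = 1 − 6·20/(8·63) = 1 − 120/504 = 0.762

0.762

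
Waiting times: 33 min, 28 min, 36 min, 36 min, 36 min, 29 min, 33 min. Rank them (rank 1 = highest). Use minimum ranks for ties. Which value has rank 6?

29

Sorted (descending): 36, 36, 36, 33, 33, 29, 28
The 3 values of 36 occupy positions 1–3 → each gets rank 1.
The 2 values of 33 occupy positions 4–5 → each gets rank 4.
Rank 6 → value 29.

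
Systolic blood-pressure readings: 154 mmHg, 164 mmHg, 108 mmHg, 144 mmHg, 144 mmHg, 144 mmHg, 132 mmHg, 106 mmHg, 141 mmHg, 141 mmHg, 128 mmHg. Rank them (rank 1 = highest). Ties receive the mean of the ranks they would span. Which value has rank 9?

128

Sorted (descending): 164, 154, 144, 144, 144, 141, 141, 132, 128, 108, 106
The 3 values of 144 occupy positions 3–5 → average rank 4.
The 2 values of 141 occupy positions 6–7 → average rank (6+7)/2 = 6.5.
Rank 9 → value 128.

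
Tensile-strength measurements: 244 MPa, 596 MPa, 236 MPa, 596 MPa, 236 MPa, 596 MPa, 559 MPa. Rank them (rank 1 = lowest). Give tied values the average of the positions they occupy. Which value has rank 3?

Sorted (ascending): 236, 236, 244, 559, 596, 596, 596
The 2 values of 236 occupy positions 1–2 → average rank (1+2)/2 = 1.5.
The 3 values of 596 occupy positions 5–7 → average rank 6.
Rank 3 → value 244.

244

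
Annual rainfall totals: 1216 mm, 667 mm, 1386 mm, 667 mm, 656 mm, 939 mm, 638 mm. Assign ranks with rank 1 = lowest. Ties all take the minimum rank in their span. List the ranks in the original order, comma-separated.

6, 3, 7, 3, 2, 5, 1

Sorted (ascending): 638, 656, 667, 667, 939, 1216, 1386
The 2 values of 667 occupy positions 3–4 → each gets rank 3.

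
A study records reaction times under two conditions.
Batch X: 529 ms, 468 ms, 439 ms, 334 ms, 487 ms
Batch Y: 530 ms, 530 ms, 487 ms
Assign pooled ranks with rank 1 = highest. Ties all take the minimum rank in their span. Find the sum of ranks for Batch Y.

Sorted (descending): 530, 530, 529, 487, 487, 468, 439, 334
The 2 values of 530 occupy positions 1–2 → each gets rank 1.
The 2 values of 487 occupy positions 4–5 → each gets rank 4.
Batch Y values → pooled ranks: 530→1, 530→1, 487→4
Rank sum = 1 + 1 + 4 = 6

6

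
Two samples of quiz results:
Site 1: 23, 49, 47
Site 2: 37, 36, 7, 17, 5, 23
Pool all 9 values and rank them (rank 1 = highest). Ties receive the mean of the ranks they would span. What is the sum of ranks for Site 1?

8.5

Sorted (descending): 49, 47, 37, 36, 23, 23, 17, 7, 5
The 2 values of 23 occupy positions 5–6 → average rank (5+6)/2 = 5.5.
Site 1 values → pooled ranks: 23→5.5, 49→1, 47→2
Rank sum = 5.5 + 1 + 2 = 8.5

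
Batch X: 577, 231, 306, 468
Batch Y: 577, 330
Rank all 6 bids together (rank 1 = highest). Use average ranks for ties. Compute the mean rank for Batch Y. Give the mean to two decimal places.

Sorted (descending): 577, 577, 468, 330, 306, 231
The 2 values of 577 occupy positions 1–2 → average rank (1+2)/2 = 1.5.
Batch Y values → pooled ranks: 577→1.5, 330→4
Mean rank = (1.5 + 4) / 2 = 2.75

2.75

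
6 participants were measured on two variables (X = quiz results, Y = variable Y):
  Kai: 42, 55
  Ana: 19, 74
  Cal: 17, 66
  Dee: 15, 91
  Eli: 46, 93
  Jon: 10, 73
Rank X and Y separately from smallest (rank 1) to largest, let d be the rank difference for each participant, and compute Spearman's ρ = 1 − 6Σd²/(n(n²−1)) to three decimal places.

Ranks of variable 1: 5, 4, 3, 2, 6, 1
Ranks of variable 2: 1, 4, 2, 5, 6, 3
d = r₁ − r₂: 4, 0, 1, -3, 0, -2
d²: 16, 0, 1, 9, 0, 4; Σd² = 30
ρ = 1 − 6·30/(6·35) = 1 − 180/210 = 0.143

0.143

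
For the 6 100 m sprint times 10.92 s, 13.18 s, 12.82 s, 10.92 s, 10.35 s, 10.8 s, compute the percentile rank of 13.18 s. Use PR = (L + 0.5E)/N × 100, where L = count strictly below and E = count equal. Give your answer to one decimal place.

91.7

N = 6.
Strictly below 13.18: 5. Equal to 13.18: 1.
PR = (5 + 0.5·1)/6 × 100 = 91.7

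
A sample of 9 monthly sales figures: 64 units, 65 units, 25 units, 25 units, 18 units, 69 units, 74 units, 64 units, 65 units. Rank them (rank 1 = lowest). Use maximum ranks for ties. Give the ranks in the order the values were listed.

5, 7, 3, 3, 1, 8, 9, 5, 7

Sorted (ascending): 18, 25, 25, 64, 64, 65, 65, 69, 74
The 2 values of 25 occupy positions 2–3 → each gets rank 3.
The 2 values of 64 occupy positions 4–5 → each gets rank 5.
The 2 values of 65 occupy positions 6–7 → each gets rank 7.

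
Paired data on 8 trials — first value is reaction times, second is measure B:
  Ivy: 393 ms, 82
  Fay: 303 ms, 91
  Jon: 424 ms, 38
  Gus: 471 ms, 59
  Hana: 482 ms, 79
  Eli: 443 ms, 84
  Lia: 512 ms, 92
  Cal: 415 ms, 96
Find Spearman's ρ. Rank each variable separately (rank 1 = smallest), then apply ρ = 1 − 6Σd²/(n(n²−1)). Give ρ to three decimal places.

Ranks of variable 1: 2, 1, 4, 6, 7, 5, 8, 3
Ranks of variable 2: 4, 6, 1, 2, 3, 5, 7, 8
d = r₁ − r₂: -2, -5, 3, 4, 4, 0, 1, -5
d²: 4, 25, 9, 16, 16, 0, 1, 25; Σd² = 96
ρ = 1 − 6·96/(8·63) = 1 − 576/504 = -0.143

-0.143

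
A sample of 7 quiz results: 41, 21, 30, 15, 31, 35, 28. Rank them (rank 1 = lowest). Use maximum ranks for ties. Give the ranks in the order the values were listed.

Sorted (ascending): 15, 21, 28, 30, 31, 35, 41
No ties — each value takes its position as its rank.

7, 2, 4, 1, 5, 6, 3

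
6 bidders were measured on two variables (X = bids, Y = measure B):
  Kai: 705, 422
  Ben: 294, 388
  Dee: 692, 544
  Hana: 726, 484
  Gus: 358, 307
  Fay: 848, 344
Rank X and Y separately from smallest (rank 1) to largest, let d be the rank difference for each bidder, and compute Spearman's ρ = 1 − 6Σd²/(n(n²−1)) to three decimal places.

0.143

Ranks of variable 1: 4, 1, 3, 5, 2, 6
Ranks of variable 2: 4, 3, 6, 5, 1, 2
d = r₁ − r₂: 0, -2, -3, 0, 1, 4
d²: 0, 4, 9, 0, 1, 16; Σd² = 30
ρ = 1 − 6·30/(6·35) = 1 − 180/210 = 0.143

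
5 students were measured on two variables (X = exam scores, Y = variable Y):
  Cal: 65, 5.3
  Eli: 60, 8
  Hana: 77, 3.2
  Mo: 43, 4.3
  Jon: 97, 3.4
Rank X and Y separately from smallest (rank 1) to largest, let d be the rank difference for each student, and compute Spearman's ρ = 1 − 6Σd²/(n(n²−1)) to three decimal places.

Ranks of variable 1: 3, 2, 4, 1, 5
Ranks of variable 2: 4, 5, 1, 3, 2
d = r₁ − r₂: -1, -3, 3, -2, 3
d²: 1, 9, 9, 4, 9; Σd² = 32
ρ = 1 − 6·32/(5·24) = 1 − 192/120 = -0.600

-0.600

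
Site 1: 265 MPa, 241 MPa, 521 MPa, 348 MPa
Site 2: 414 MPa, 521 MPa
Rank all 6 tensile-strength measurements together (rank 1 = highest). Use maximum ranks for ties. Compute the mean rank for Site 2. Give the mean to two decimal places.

Sorted (descending): 521, 521, 414, 348, 265, 241
The 2 values of 521 occupy positions 1–2 → each gets rank 2.
Site 2 values → pooled ranks: 414→3, 521→2
Mean rank = (3 + 2) / 2 = 2.50

2.50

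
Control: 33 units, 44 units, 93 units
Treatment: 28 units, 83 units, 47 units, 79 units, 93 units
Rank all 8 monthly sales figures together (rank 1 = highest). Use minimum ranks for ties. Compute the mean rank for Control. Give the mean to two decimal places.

Sorted (descending): 93, 93, 83, 79, 47, 44, 33, 28
The 2 values of 93 occupy positions 1–2 → each gets rank 1.
Control values → pooled ranks: 33→7, 44→6, 93→1
Mean rank = (7 + 6 + 1) / 3 = 4.67

4.67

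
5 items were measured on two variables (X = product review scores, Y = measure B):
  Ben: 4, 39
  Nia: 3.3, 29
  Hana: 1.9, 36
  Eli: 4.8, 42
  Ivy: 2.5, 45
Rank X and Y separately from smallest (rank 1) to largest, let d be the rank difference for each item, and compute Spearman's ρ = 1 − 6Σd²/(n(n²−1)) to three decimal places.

0.200

Ranks of variable 1: 4, 3, 1, 5, 2
Ranks of variable 2: 3, 1, 2, 4, 5
d = r₁ − r₂: 1, 2, -1, 1, -3
d²: 1, 4, 1, 1, 9; Σd² = 16
ρ = 1 − 6·16/(5·24) = 1 − 96/120 = 0.200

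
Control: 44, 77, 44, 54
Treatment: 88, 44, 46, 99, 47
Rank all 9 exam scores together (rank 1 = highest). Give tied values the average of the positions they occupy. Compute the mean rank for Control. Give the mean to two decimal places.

Sorted (descending): 99, 88, 77, 54, 47, 46, 44, 44, 44
The 3 values of 44 occupy positions 7–9 → average rank 8.
Control values → pooled ranks: 44→8, 77→3, 44→8, 54→4
Mean rank = (8 + 3 + 8 + 4) / 4 = 5.75

5.75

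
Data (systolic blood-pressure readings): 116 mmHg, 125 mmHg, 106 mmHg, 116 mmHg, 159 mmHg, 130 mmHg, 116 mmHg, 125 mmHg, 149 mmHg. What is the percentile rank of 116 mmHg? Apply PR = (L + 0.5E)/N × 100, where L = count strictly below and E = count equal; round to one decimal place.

27.8

N = 9.
Strictly below 116: 1. Equal to 116: 3.
PR = (1 + 0.5·3)/9 × 100 = 27.8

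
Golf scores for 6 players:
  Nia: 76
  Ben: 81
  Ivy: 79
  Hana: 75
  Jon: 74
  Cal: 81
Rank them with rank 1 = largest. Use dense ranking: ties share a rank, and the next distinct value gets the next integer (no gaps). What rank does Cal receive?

1

Sorted (descending): 81, 81, 79, 76, 75, 74
The 2 values of 81 share dense rank 1.
Remaining distinct values take the next consecutive integers.
Cal has value 81 → rank 1.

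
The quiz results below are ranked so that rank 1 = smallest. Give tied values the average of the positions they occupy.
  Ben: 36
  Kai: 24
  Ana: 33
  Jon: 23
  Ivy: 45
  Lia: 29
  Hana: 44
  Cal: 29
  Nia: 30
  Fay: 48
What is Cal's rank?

3.5

Sorted (ascending): 23, 24, 29, 29, 30, 33, 36, 44, 45, 48
The 2 values of 29 occupy positions 3–4 → average rank (3+4)/2 = 3.5.
Cal has value 29 → rank 3.5.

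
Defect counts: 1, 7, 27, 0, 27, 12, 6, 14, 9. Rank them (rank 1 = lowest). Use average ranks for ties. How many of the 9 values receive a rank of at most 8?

Sorted (ascending): 0, 1, 6, 7, 9, 12, 14, 27, 27
The 2 values of 27 occupy positions 8–9 → average rank (8+9)/2 = 8.5.
Ranks ≤ 8: {1, 2, 3, 4, 5, 6, 7} → 7 values.

7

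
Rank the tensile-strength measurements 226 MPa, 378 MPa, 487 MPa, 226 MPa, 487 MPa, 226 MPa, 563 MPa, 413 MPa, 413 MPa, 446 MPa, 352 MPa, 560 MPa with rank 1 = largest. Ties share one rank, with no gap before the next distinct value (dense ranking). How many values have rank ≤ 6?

8

Sorted (descending): 563, 560, 487, 487, 446, 413, 413, 378, 352, 226, 226, 226
The 2 values of 487 share dense rank 3.
The 2 values of 413 share dense rank 5.
The 3 values of 226 share dense rank 8.
Remaining distinct values take the next consecutive integers.
Ranks ≤ 6: {1, 2, 3, 3, 4, 5, 5, 6} → 8 values.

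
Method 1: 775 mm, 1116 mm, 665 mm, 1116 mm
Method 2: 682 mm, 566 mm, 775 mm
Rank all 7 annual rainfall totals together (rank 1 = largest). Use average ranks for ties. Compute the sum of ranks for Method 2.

15.5

Sorted (descending): 1116, 1116, 775, 775, 682, 665, 566
The 2 values of 1116 occupy positions 1–2 → average rank (1+2)/2 = 1.5.
The 2 values of 775 occupy positions 3–4 → average rank (3+4)/2 = 3.5.
Method 2 values → pooled ranks: 682→5, 566→7, 775→3.5
Rank sum = 5 + 7 + 3.5 = 15.5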